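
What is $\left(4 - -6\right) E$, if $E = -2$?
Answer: $-20$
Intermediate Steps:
$\left(4 - -6\right) E = \left(4 - -6\right) \left(-2\right) = \left(4 + 6\right) \left(-2\right) = 10 \left(-2\right) = -20$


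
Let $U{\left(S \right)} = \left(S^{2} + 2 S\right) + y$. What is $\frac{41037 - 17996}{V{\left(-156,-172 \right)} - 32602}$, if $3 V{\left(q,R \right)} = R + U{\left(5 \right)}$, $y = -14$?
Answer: $- \frac{69123}{97957} \approx -0.70565$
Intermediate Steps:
$U{\left(S \right)} = -14 + S^{2} + 2 S$ ($U{\left(S \right)} = \left(S^{2} + 2 S\right) - 14 = -14 + S^{2} + 2 S$)
$V{\left(q,R \right)} = 7 + \frac{R}{3}$ ($V{\left(q,R \right)} = \frac{R + \left(-14 + 5^{2} + 2 \cdot 5\right)}{3} = \frac{R + \left(-14 + 25 + 10\right)}{3} = \frac{R + 21}{3} = \frac{21 + R}{3} = 7 + \frac{R}{3}$)
$\frac{41037 - 17996}{V{\left(-156,-172 \right)} - 32602} = \frac{41037 - 17996}{\left(7 + \frac{1}{3} \left(-172\right)\right) - 32602} = \frac{23041}{\left(7 - \frac{172}{3}\right) - 32602} = \frac{23041}{- \frac{151}{3} - 32602} = \frac{23041}{- \frac{97957}{3}} = 23041 \left(- \frac{3}{97957}\right) = - \frac{69123}{97957}$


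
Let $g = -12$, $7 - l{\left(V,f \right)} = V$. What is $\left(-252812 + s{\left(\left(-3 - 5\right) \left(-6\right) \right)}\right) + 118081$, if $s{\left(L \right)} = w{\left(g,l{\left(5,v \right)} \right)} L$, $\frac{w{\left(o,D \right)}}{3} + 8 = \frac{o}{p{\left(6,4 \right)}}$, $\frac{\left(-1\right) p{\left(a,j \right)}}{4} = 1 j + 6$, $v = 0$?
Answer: $- \frac{679199}{5} \approx -1.3584 \cdot 10^{5}$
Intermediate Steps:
$l{\left(V,f \right)} = 7 - V$
$p{\left(a,j \right)} = -24 - 4 j$ ($p{\left(a,j \right)} = - 4 \left(1 j + 6\right) = - 4 \left(j + 6\right) = - 4 \left(6 + j\right) = -24 - 4 j$)
$w{\left(o,D \right)} = -24 - \frac{3 o}{40}$ ($w{\left(o,D \right)} = -24 + 3 \frac{o}{-24 - 16} = -24 + 3 \frac{o}{-40} = -24 + 3 o \left(- \frac{1}{40}\right) = -24 + 3 \left(- \frac{o}{40}\right) = -24 - \frac{3 o}{40}$)
$s{\left(L \right)} = - \frac{231 L}{10}$ ($s{\left(L \right)} = \left(-24 - - \frac{9}{10}\right) L = \left(-24 + \frac{9}{10}\right) L = - \frac{231 L}{10}$)
$\left(-252812 + s{\left(\left(-3 - 5\right) \left(-6\right) \right)}\right) + 118081 = \left(-252812 - \frac{231 \left(-3 - 5\right) \left(-6\right)}{10}\right) + 118081 = \left(-252812 - \frac{231 \left(\left(-8\right) \left(-6\right)\right)}{10}\right) + 118081 = \left(-252812 - \frac{5544}{5}\right) + 118081 = - \frac{1269604}{5} + 118081 = - \frac{679199}{5}$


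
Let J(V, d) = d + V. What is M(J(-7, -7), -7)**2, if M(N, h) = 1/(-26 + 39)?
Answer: 1/169 ≈ 0.0059172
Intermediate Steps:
J(V, d) = V + d
M(N, h) = 1/13
M(J(-7, -7), -7)**2 = (1/13)**2 = 1/169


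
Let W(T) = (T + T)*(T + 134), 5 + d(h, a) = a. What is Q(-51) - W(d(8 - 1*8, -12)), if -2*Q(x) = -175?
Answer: 8131/2 ≈ 4065.5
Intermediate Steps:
d(h, a) = -5 + a
W(T) = 2*T*(134 + T) (W(T) = (2*T)*(134 + T) = 2*T*(134 + T))
Q(x) = 175/2 (Q(x) = -1/2*(-175) = 175/2)
Q(-51) - W(d(8 - 1*8, -12)) = 175/2 - 2*(-5 - 12)*(134 + (-5 - 12)) = 175/2 - 2*(-17)*(134 - 17) = 175/2 - 2*(-17)*117 = 175/2 - 1*(-3978) = 175/2 + 3978 = 8131/2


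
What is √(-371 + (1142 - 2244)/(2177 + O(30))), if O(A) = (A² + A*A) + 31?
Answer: I*√372761535/1002 ≈ 19.268*I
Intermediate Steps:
O(A) = 31 + 2*A² (O(A) = (A² + A²) + 31 = 2*A² + 31 = 31 + 2*A²)
√(-371 + (1142 - 2244)/(2177 + O(30))) = √(-371 + (1142 - 2244)/(2177 + (31 + 2*30²))) = √(-371 - 1102/(2177 + (31 + 2*900))) = √(-371 - 1102/(2177 + (31 + 1800))) = √(-371 - 1102/(2177 + 1831)) = √(-371 - 1102/4008) = √(-371 - 1102*1/4008) = √(-371 - 551/2004) = √(-744035/2004) = I*√372761535/1002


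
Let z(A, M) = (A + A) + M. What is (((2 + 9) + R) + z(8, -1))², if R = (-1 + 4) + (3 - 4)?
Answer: 784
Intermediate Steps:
R = 2 (R = 3 - 1 = 2)
z(A, M) = M + 2*A (z(A, M) = 2*A + M = M + 2*A)
(((2 + 9) + R) + z(8, -1))² = (((2 + 9) + 2) + (-1 + 2*8))² = ((11 + 2) + (-1 + 16))² = (13 + 15)² = 28² = 784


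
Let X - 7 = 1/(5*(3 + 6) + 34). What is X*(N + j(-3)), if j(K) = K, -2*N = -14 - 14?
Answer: 6094/79 ≈ 77.139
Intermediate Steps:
N = 14 (N = -(-14 - 14)/2 = -½*(-28) = 14)
X = 554/79 (X = 7 + 1/(5*(3 + 6) + 34) = 7 + 1/(5*9 + 34) = 7 + 1/(45 + 34) = 7 + 1/79 = 554/79 ≈ 7.0127)
X*(N + j(-3)) = 554*(14 - 3)/79 = (554/79)*11 = 6094/79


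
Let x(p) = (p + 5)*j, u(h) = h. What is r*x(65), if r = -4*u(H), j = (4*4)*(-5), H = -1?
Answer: -22400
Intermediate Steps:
j = -80 (j = 16*(-5) = -80)
r = 4 (r = -4*(-1) = 4)
x(p) = -400 - 80*p (x(p) = (p + 5)*(-80) = (5 + p)*(-80) = -400 - 80*p)
r*x(65) = 4*(-400 - 80*65) = 4*(-400 - 5200) = 4*(-5600) = -22400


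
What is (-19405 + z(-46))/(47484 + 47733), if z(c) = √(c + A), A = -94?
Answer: -19405/95217 + 2*I*√35/95217 ≈ -0.2038 + 0.00012427*I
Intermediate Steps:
z(c) = √(-94 + c) (z(c) = √(c - 94) = √(-94 + c))
(-19405 + z(-46))/(47484 + 47733) = (-19405 + √(-94 - 46))/(47484 + 47733) = (-19405 + √(-140))/95217 = (-19405 + 2*I*√35)*(1/95217) = -19405/95217 + 2*I*√35/95217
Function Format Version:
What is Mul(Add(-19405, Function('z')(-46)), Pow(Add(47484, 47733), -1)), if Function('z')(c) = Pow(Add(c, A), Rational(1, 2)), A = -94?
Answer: Add(Rational(-19405, 95217), Mul(Rational(2, 95217), I, Pow(35, Rational(1, 2)))) ≈ Add(-0.20380, Mul(0.00012427, I))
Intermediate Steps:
Function('z')(c) = Pow(Add(-94, c), Rational(1, 2)) (Function('z')(c) = Pow(Add(c, -94), Rational(1, 2)) = Pow(Add(-94, c), Rational(1, 2)))
Mul(Add(-19405, Function('z')(-46)), Pow(Add(47484, 47733), -1)) = Mul(Add(-19405, Pow(Add(-94, -46), Rational(1, 2))), Pow(Add(47484, 47733), -1)) = Mul(Add(-19405, Pow(-140, Rational(1, 2))), Pow(95217, -1)) = Mul(Add(-19405, Mul(2, I, Pow(35, Rational(1, 2)))), Rational(1, 95217)) = Add(Rational(-19405, 95217), Mul(Rational(2, 95217), I, Pow(35, Rational(1, 2))))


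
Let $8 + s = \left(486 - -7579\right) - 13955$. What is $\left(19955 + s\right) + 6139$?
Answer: $20196$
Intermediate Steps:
$s = -5898$ ($s = -8 + \left(\left(486 - -7579\right) - 13955\right) = -8 + \left(\left(486 + 7579\right) - 13955\right) = -8 + \left(8065 - 13955\right) = -8 - 5890 = -5898$)
$\left(19955 + s\right) + 6139 = \left(19955 - 5898\right) + 6139 = 14057 + 6139 = 20196$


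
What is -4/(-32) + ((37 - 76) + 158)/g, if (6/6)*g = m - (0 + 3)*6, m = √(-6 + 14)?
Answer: -4205/632 - 119*√2/158 ≈ -7.7186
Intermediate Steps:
m = 2*√2 (m = √8 = 2*√2 ≈ 2.8284)
g = -18 + 2*√2 (g = 2*√2 - (0 + 3)*6 = 2*√2 - 3*6 = 2*√2 - 1*18 = 2*√2 - 18 = -18 + 2*√2 ≈ -15.172)
-4/(-32) + ((37 - 76) + 158)/g = -4/(-32) + ((37 - 76) + 158)/(-18 + 2*√2) = -4*(-1/32) + (-39 + 158)/(-18 + 2*√2) = ⅛ + 119/(-18 + 2*√2)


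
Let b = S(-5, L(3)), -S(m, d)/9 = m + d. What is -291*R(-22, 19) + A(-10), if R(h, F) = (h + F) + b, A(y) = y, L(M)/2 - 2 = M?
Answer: 13958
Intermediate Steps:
L(M) = 4 + 2*M
S(m, d) = -9*d - 9*m (S(m, d) = -9*(m + d) = -9*(d + m) = -9*d - 9*m)
b = -45 (b = -9*(4 + 2*3) - 9*(-5) = -9*(4 + 6) + 45 = -9*10 + 45 = -90 + 45 = -45)
R(h, F) = -45 + F + h (R(h, F) = (h + F) - 45 = (F + h) - 45 = -45 + F + h)
-291*R(-22, 19) + A(-10) = -291*(-45 + 19 - 22) - 10 = -291*(-48) - 10 = 13968 - 10 = 13958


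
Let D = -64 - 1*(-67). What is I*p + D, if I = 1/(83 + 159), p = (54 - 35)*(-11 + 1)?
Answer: 268/121 ≈ 2.2149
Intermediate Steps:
p = -190 (p = 19*(-10) = -190)
D = 3 (D = -64 + 67 = 3)
I = 1/242 ≈ 0.0041322
I*p + D = (1/242)*(-190) + 3 = -95/121 + 3 = 268/121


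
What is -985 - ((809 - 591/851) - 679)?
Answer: -948274/851 ≈ -1114.3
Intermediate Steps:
-985 - ((809 - 591/851) - 679) = -985 - (687868/851 - 679) = -985 - 1*110039/851 = -985 - 110039/851 = -948274/851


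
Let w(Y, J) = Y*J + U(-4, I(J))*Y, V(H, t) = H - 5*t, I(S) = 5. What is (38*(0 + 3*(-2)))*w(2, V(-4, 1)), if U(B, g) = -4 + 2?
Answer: 5016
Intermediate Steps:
U(B, g) = -2
w(Y, J) = -2*Y + J*Y (w(Y, J) = Y*J - 2*Y = J*Y - 2*Y = -2*Y + J*Y)
(38*(0 + 3*(-2)))*w(2, V(-4, 1)) = (38*(0 + 3*(-2)))*(2*(-2 + (-4 - 5*1))) = (38*(0 - 6))*(2*(-2 + (-4 - 5))) = (38*(-6))*(2*(-2 - 9)) = -456*(-11) = -228*(-22) = 5016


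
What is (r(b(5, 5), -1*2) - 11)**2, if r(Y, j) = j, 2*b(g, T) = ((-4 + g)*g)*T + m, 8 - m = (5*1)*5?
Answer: 169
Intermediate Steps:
m = -17 (m = 8 - 5*1*5 = 8 - 5*5 = 8 - 1*25 = 8 - 25 = -17)
b(g, T) = -17/2 + T*g*(-4 + g)/2 (b(g, T) = (((-4 + g)*g)*T - 17)/2 = ((g*(-4 + g))*T - 17)/2 = (T*g*(-4 + g) - 17)/2 = (-17 + T*g*(-4 + g))/2 = -17/2 + T*g*(-4 + g)/2)
(r(b(5, 5), -1*2) - 11)**2 = (-1*2 - 11)**2 = (-2 - 11)**2 = (-13)**2 = 169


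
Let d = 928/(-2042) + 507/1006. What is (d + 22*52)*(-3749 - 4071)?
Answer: -4594574557370/513563 ≈ -8.9465e+6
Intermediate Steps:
d = 50863/1027126 (d = 928*(-1/2042) + 507*(1/1006) = -464/1021 + 507/1006 = 50863/1027126 ≈ 0.049520)
(d + 22*52)*(-3749 - 4071) = (50863/1027126 + 22*52)*(-3749 - 4071) = (50863/1027126 + 1144)*(-7820) = (1175083007/1027126)*(-7820) = -4594574557370/513563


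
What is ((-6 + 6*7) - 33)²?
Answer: 9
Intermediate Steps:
((-6 + 6*7) - 33)² = ((-6 + 42) - 33)² = (36 - 33)² = 3² = 9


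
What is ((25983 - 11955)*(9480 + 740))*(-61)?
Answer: -8745335760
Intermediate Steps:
((25983 - 11955)*(9480 + 740))*(-61) = (14028*10220)*(-61) = 143366160*(-61) = -8745335760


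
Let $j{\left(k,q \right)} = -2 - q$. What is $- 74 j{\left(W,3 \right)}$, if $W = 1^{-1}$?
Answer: $370$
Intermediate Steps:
$W = 1$
$- 74 j{\left(W,3 \right)} = - 74 \left(-2 - 3\right) = \left(-74\right) \left(-5\right) = 370$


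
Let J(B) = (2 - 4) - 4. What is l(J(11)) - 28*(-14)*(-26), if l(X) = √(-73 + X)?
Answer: -10192 + I*√79 ≈ -10192.0 + 8.8882*I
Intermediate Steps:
J(B) = -6 (J(B) = -2 - 4 = -6)
l(J(11)) - 28*(-14)*(-26) = √(-73 - 6) - 28*(-14)*(-26) = √(-79) - (-392)*(-26) = I*√79 - 1*10192 = I*√79 - 10192 = -10192 + I*√79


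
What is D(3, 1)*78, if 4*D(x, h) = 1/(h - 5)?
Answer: -39/8 ≈ -4.8750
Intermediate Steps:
D(x, h) = 1/(4*(-5 + h)) (D(x, h) = 1/(4*(h - 5)) = 1/(4*(-5 + h)))
D(3, 1)*78 = (1/(4*(-5 + 1)))*78 = ((¼)/(-4))*78 = ((¼)*(-¼))*78 = -1/16*78 = -39/8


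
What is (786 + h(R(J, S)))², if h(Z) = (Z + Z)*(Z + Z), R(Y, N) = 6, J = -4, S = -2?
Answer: 864900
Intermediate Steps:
h(Z) = 4*Z² (h(Z) = (2*Z)*(2*Z) = 4*Z²)
(786 + h(R(J, S)))² = (786 + 4*6²)² = (786 + 4*36)² = (786 + 144)² = 930² = 864900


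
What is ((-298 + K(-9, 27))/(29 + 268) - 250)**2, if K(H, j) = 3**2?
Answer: 5556062521/88209 ≈ 62988.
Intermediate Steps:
K(H, j) = 9
((-298 + K(-9, 27))/(29 + 268) - 250)**2 = ((-298 + 9)/(29 + 268) - 250)**2 = (-289/297 - 250)**2 = (-74539/297)**2 = 5556062521/88209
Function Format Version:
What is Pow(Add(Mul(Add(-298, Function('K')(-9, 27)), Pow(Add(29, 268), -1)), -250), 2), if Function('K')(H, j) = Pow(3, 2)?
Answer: Rational(5556062521, 88209) ≈ 62988.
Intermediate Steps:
Function('K')(H, j) = 9
Pow(Add(Mul(Add(-298, Function('K')(-9, 27)), Pow(Add(29, 268), -1)), -250), 2) = Pow(Add(Mul(Add(-298, 9), Pow(Add(29, 268), -1)), -250), 2) = Pow(Add(Mul(-289, Pow(297, -1)), -250), 2) = Pow(Add(Mul(-289, Rational(1, 297)), -250), 2) = Pow(Add(Rational(-289, 297), -250), 2) = Pow(Rational(-74539, 297), 2) = Rational(5556062521, 88209)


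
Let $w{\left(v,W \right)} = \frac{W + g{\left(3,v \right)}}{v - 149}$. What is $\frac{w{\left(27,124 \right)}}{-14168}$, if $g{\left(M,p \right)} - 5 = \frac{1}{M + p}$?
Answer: $\frac{553}{7407840} \approx 7.4651 \cdot 10^{-5}$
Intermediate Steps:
$g{\left(M,p \right)} = 5 + \frac{1}{M + p}$
$w{\left(v,W \right)} = \frac{W + \frac{16 + 5 v}{3 + v}}{-149 + v}$ ($w{\left(v,W \right)} = \frac{W + \frac{1 + 5 \cdot 3 + 5 v}{3 + v}}{v - 149} = \frac{W + \frac{1 + 15 + 5 v}{3 + v}}{-149 + v} = \frac{W + \frac{16 + 5 v}{3 + v}}{-149 + v}$)
$\frac{w{\left(27,124 \right)}}{-14168} = \frac{\frac{1}{-149 + 27} \frac{1}{3 + 27} \left(16 + 5 \cdot 27 + 124 \left(3 + 27\right)\right)}{-14168} = \frac{16 + 135 + 124 \cdot 30}{\left(-122\right) 30} \left(- \frac{1}{14168}\right) = \left(- \frac{1}{122}\right) \frac{1}{30} \left(16 + 135 + 3720\right) \left(- \frac{1}{14168}\right) = \left(- \frac{1}{122}\right) \frac{1}{30} \cdot 3871 \left(- \frac{1}{14168}\right) = \left(- \frac{3871}{3660}\right) \left(- \frac{1}{14168}\right) = \frac{553}{7407840}$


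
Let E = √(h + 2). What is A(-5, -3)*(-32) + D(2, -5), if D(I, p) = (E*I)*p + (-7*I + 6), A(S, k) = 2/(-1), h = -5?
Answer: 56 - 10*I*√3 ≈ 56.0 - 17.32*I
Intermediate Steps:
A(S, k) = -2 (A(S, k) = 2*(-1) = -2)
E = I*√3 (E = √(-5 + 2) = √(-3) = I*√3 ≈ 1.732*I)
D(I, p) = 6 - 7*I + I*I*p*√3 (D(I, p) = ((I*√3)*I)*p + (-7*I + 6) = (I*I*√3)*p + (6 - 7*I) = I*I*p*√3 + (6 - 7*I) = 6 - 7*I + I*I*p*√3)
A(-5, -3)*(-32) + D(2, -5) = -2*(-32) + (6 - 7*2 + I*2*(-5)*√3) = 64 + (6 - 14 - 10*I*√3) = 64 + (-8 - 10*I*√3) = 56 - 10*I*√3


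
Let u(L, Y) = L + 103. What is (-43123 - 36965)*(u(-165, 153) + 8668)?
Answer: -689237328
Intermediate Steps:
u(L, Y) = 103 + L
(-43123 - 36965)*(u(-165, 153) + 8668) = (-43123 - 36965)*((103 - 165) + 8668) = -80088*(-62 + 8668) = -80088*8606 = -689237328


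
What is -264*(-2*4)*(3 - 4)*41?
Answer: -86592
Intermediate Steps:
-264*(-2*4)*(3 - 4)*41 = -264*(-8*(-1))*41 = -2112*41 = -264*328 = -86592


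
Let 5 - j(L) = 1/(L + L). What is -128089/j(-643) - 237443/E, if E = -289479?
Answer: -808172275687/31553211 ≈ -25613.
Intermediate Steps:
j(L) = 5 - 1/(2*L) (j(L) = 5 - 1/(L + L) = 5 - 1/(2*L))
-128089/j(-643) - 237443/E = -128089/(5 - ½/(-643)) - 237443/(-289479) = -128089/(5 - ½*(-1/643)) - 237443*(-1/289479) = -128089/(5 + 1/1286) + 237443/289479 = -128089/6431/1286 + 237443/289479 = -128089*1286/6431 + 237443/289479 = -2791906/109 + 237443/289479 = -808172275687/31553211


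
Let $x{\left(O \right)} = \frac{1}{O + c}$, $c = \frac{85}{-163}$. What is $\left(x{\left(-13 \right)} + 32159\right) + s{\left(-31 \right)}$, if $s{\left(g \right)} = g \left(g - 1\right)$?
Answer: $\frac{73064641}{2204} \approx 33151.0$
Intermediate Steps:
$c = - \frac{85}{163}$ ($c = 85 \left(- \frac{1}{163}\right) = - \frac{85}{163} \approx -0.52147$)
$x{\left(O \right)} = \frac{1}{- \frac{85}{163} + O}$ ($x{\left(O \right)} = \frac{1}{O - \frac{85}{163}} = \frac{1}{- \frac{85}{163} + O}$)
$s{\left(g \right)} = g \left(-1 + g\right)$ ($s{\left(g \right)} = g \left(g - 1\right) = g \left(-1 + g\right)$)
$\left(x{\left(-13 \right)} + 32159\right) + s{\left(-31 \right)} = \left(\frac{163}{-85 + 163 \left(-13\right)} + 32159\right) - 31 \left(-1 - 31\right) = \left(\frac{163}{-85 - 2119} + 32159\right) - -992 = \left(\frac{163}{-2204} + 32159\right) + 992 = \left(163 \left(- \frac{1}{2204}\right) + 32159\right) + 992 = \left(- \frac{163}{2204} + 32159\right) + 992 = \frac{70878273}{2204} + 992 = \frac{73064641}{2204}$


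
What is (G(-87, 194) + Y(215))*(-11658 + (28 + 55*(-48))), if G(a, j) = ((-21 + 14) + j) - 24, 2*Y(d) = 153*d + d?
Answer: -238565860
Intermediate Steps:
Y(d) = 77*d (Y(d) = (153*d + d)/2 = (154*d)/2 = 77*d)
G(a, j) = -31 + j (G(a, j) = (-7 + j) - 24 = -31 + j)
(G(-87, 194) + Y(215))*(-11658 + (28 + 55*(-48))) = ((-31 + 194) + 77*215)*(-11658 + (28 + 55*(-48))) = (163 + 16555)*(-11658 + (28 - 2640)) = 16718*(-11658 - 2612) = 16718*(-14270) = -238565860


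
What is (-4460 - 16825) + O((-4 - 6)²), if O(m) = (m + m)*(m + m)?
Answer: 18715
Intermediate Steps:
O(m) = 4*m² (O(m) = (2*m)*(2*m) = 4*m²)
(-4460 - 16825) + O((-4 - 6)²) = (-4460 - 16825) + 4*((-4 - 6)²)² = -21285 + 4*((-10)²)² = -21285 + 4*100² = -21285 + 4*10000 = -21285 + 40000 = 18715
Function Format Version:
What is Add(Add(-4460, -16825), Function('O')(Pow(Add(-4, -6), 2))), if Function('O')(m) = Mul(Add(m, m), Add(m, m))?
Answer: 18715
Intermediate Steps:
Function('O')(m) = Mul(4, Pow(m, 2)) (Function('O')(m) = Mul(Mul(2, m), Mul(2, m)) = Mul(4, Pow(m, 2)))
Add(Add(-4460, -16825), Function('O')(Pow(Add(-4, -6), 2))) = Add(Add(-4460, -16825), Mul(4, Pow(Pow(Add(-4, -6), 2), 2))) = Add(-21285, Mul(4, Pow(Pow(-10, 2), 2))) = Add(-21285, Mul(4, Pow(100, 2))) = Add(-21285, Mul(4, 10000)) = Add(-21285, 40000) = 18715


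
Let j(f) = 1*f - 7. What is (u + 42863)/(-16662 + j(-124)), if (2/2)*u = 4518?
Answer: -47381/16793 ≈ -2.8215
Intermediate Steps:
j(f) = -7 + f (j(f) = f - 7 = -7 + f)
u = 4518
(u + 42863)/(-16662 + j(-124)) = (4518 + 42863)/(-16662 + (-7 - 124)) = 47381/(-16662 - 131) = 47381/(-16793) = 47381*(-1/16793) = -47381/16793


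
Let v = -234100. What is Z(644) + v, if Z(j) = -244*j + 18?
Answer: -391218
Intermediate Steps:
Z(j) = 18 - 244*j
Z(644) + v = (18 - 244*644) - 234100 = (18 - 157136) - 234100 = -157118 - 234100 = -391218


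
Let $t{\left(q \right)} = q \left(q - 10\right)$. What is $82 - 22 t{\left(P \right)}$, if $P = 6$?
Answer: $610$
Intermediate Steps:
$t{\left(q \right)} = q \left(-10 + q\right)$
$82 - 22 t{\left(P \right)} = 82 - 22 \cdot 6 \left(-10 + 6\right) = 82 - 22 \cdot 6 \left(-4\right) = 82 - -528 = 82 + 528 = 610$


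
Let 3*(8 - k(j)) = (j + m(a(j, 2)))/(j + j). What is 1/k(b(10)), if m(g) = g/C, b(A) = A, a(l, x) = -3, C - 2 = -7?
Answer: 300/2347 ≈ 0.12782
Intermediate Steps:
C = -5 (C = 2 - 7 = -5)
m(g) = -g/5 (m(g) = g/(-5) = g*(-1/5) = -g/5)
k(j) = 8 - (3/5 + j)/(6*j) (k(j) = 8 - (j - 1/5*(-3))/(3*(j + j)) = 8 - (j + 3/5)/(3*(2*j)) = 8 - (3/5 + j)*1/(2*j)/3 = 8 - (3/5 + j)/(6*j))
1/k(b(10)) = 1/((1/30)*(-3 + 235*10)/10) = 1/((1/30)*(1/10)*(-3 + 2350)) = 1/((1/30)*(1/10)*2347) = 1/(2347/300) = 300/2347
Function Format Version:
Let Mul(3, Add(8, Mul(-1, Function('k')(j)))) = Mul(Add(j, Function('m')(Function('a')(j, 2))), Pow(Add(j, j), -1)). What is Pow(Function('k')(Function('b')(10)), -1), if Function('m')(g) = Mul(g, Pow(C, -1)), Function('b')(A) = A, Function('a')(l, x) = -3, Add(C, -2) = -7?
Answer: Rational(300, 2347) ≈ 0.12782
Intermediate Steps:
C = -5 (C = Add(2, -7) = -5)
Function('m')(g) = Mul(Rational(-1, 5), g) (Function('m')(g) = Mul(g, Pow(-5, -1)) = Mul(g, Rational(-1, 5)) = Mul(Rational(-1, 5), g))
Function('k')(j) = Add(8, Mul(Rational(-1, 6), Pow(j, -1), Add(Rational(3, 5), j))) (Function('k')(j) = Add(8, Mul(Rational(-1, 3), Mul(Add(j, Mul(Rational(-1, 5), -3)), Pow(Add(j, j), -1)))) = Add(8, Mul(Rational(-1, 3), Mul(Add(j, Rational(3, 5)), Pow(Mul(2, j), -1)))) = Add(8, Mul(Rational(-1, 3), Mul(Add(Rational(3, 5), j), Mul(Rational(1, 2), Pow(j, -1))))) = Add(8, Mul(Rational(-1, 3), Mul(Rational(1, 2), Pow(j, -1), Add(Rational(3, 5), j)))) = Add(8, Mul(Rational(-1, 6), Pow(j, -1), Add(Rational(3, 5), j))))
Pow(Function('k')(Function('b')(10)), -1) = Pow(Mul(Rational(1, 30), Pow(10, -1), Add(-3, Mul(235, 10))), -1) = Pow(Mul(Rational(1, 30), Rational(1, 10), Add(-3, 2350)), -1) = Pow(Mul(Rational(1, 30), Rational(1, 10), 2347), -1) = Pow(Rational(2347, 300), -1) = Rational(300, 2347)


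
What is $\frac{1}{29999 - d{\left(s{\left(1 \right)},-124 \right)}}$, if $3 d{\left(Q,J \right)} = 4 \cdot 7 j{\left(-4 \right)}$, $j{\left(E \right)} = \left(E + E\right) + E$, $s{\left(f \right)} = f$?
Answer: $\frac{1}{30111} \approx 3.321 \cdot 10^{-5}$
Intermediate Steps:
$j{\left(E \right)} = 3 E$ ($j{\left(E \right)} = 2 E + E = 3 E$)
$d{\left(Q,J \right)} = -112$ ($d{\left(Q,J \right)} = \frac{4 \cdot 7 \cdot 3 \left(-4\right)}{3} = \frac{28 \left(-12\right)}{3} = \frac{1}{3} \left(-336\right) = -112$)
$\frac{1}{29999 - d{\left(s{\left(1 \right)},-124 \right)}} = \frac{1}{29999 - -112} = \frac{1}{29999 + 112} = \frac{1}{30111}$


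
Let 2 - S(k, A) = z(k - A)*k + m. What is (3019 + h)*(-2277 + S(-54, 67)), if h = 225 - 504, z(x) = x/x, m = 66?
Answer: -6266380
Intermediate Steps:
z(x) = 1
h = -279
S(k, A) = -64 - k (S(k, A) = 2 - (1*k + 66) = 2 - (k + 66) = 2 - (66 + k) = 2 + (-66 - k) = -64 - k)
(3019 + h)*(-2277 + S(-54, 67)) = (3019 - 279)*(-2277 + (-64 - 1*(-54))) = 2740*(-2277 + (-64 + 54)) = 2740*(-2277 - 10) = 2740*(-2287) = -6266380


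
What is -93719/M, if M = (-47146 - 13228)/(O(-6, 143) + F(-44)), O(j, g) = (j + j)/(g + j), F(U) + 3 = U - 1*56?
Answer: -1323593437/8271238 ≈ -160.02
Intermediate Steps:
F(U) = -59 + U (F(U) = -3 + (U - 1*56) = -3 + (U - 56) = -3 + (-56 + U) = -59 + U)
O(j, g) = 2*j/(g + j) (O(j, g) = (2*j)/(g + j) = 2*j/(g + j))
M = 8271238/14123 (M = (-47146 - 13228)/(2*(-6)/(143 - 6) + (-59 - 44)) = -60374/(2*(-6)/137 - 103) = -60374/(2*(-6)*(1/137) - 103) = -60374/(-12/137 - 103) = -60374/(-14123/137) = -60374*(-137/14123) = 8271238/14123 ≈ 585.66)
-93719/M = -93719/8271238/14123 = -93719*14123/8271238 = -1323593437/8271238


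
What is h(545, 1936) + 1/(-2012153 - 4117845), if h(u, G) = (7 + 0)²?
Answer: 300369901/6129998 ≈ 49.000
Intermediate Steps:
h(u, G) = 49 (h(u, G) = 7² = 49)
h(545, 1936) + 1/(-2012153 - 4117845) = 49 + 1/(-2012153 - 4117845) = 49 + 1/(-6129998) = 49 - 1/6129998 = 300369901/6129998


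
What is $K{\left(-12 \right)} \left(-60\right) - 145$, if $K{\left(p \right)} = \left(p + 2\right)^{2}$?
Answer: $-6145$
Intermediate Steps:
$K{\left(p \right)} = \left(2 + p\right)^{2}$
$K{\left(-12 \right)} \left(-60\right) - 145 = \left(2 - 12\right)^{2} \left(-60\right) - 145 = \left(-10\right)^{2} \left(-60\right) - 145 = 100 \left(-60\right) - 145 = -6000 - 145 = -6145$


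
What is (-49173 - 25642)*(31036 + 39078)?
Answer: -5245578910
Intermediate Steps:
(-49173 - 25642)*(31036 + 39078) = -74815*70114 = -5245578910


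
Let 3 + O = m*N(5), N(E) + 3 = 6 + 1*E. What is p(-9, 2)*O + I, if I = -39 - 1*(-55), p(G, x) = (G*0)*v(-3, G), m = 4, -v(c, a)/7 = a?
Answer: 16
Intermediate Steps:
N(E) = 3 + E (N(E) = -3 + (6 + 1*E) = -3 + (6 + E) = 3 + E)
v(c, a) = -7*a
p(G, x) = 0 (p(G, x) = (G*0)*(-7*G) = 0*(-7*G) = 0)
O = 29 (O = -3 + 4*(3 + 5) = -3 + 4*8 = -3 + 32 = 29)
I = 16 (I = -39 + 55 = 16)
p(-9, 2)*O + I = 0*29 + 16 = 0 + 16 = 16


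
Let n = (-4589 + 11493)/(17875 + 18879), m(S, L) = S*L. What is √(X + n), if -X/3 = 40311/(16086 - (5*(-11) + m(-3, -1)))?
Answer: I*√642567229116931490/296568026 ≈ 2.7029*I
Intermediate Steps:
m(S, L) = L*S
n = 3452/18377 (n = 6904/36754 = 6904*(1/36754) = 3452/18377 ≈ 0.18784)
X = -120933/16138 (X = -120933/(16086 - (5*(-11) - 1*(-3))) = -120933/(16086 - (-55 + 3)) = -120933/(16086 - 1*(-52)) = -120933/(16086 + 52) = -120933/16138 ≈ -7.4937)
√(X + n) = √(-120933/16138 + 3452/18377) = √(-2166677365/296568026) = I*√642567229116931490/296568026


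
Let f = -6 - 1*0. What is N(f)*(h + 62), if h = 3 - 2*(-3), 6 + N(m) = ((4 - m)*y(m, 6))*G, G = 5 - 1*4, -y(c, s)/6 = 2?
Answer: -8946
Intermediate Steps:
f = -6 (f = -6 + 0 = -6)
y(c, s) = -12 (y(c, s) = -6*2 = -12)
G = 1 (G = 5 - 4 = 1)
N(m) = -54 + 12*m (N(m) = -6 + ((4 - m)*(-12))*1 = -6 + (-48 + 12*m)*1 = -6 + (-48 + 12*m) = -54 + 12*m)
h = 9 (h = 3 + 6 = 9)
N(f)*(h + 62) = (-54 + 12*(-6))*(9 + 62) = (-54 - 72)*71 = -126*71 = -8946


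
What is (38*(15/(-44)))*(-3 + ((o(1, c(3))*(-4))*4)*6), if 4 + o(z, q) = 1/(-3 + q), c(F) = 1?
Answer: -11115/2 ≈ -5557.5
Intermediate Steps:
o(z, q) = -4 + 1/(-3 + q)
(38*(15/(-44)))*(-3 + ((o(1, c(3))*(-4))*4)*6) = (38*(15/(-44)))*(-3 + ((((13 - 4*1)/(-3 + 1))*(-4))*4)*6) = (38*(15*(-1/44)))*(-3 + ((((13 - 4)/(-2))*(-4))*4)*6) = (38*(-15/44))*(-3 + ((-½*9*(-4))*4)*6) = -285*(-3 + (-9/2*(-4)*4)*6)/22 = -285*(-3 + (18*4)*6)/22 = -285*(-3 + 72*6)/22 = -285*(-3 + 432)/22 = -285/22*429 = -11115/2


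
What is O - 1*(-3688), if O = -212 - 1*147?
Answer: 3329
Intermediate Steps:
O = -359 (O = -212 - 147 = -359)
O - 1*(-3688) = -359 - 1*(-3688) = -359 + 3688 = 3329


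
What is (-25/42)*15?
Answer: -125/14 ≈ -8.9286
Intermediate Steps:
(-25/42)*15 = ((1/42)*(-25))*15 = -25/42*15 = -125/14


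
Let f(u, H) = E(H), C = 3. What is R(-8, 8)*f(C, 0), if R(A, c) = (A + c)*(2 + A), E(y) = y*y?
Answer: 0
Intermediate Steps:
E(y) = y²
R(A, c) = (2 + A)*(A + c)
f(u, H) = H²
R(-8, 8)*f(C, 0) = ((-8)² + 2*(-8) + 2*8 - 8*8)*0² = (64 - 16 + 16 - 64)*0 = 0*0 = 0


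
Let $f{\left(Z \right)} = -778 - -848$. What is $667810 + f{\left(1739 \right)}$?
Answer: $667880$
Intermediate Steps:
$f{\left(Z \right)} = 70$ ($f{\left(Z \right)} = -778 + 848 = 70$)
$667810 + f{\left(1739 \right)} = 667810 + 70 = 667880$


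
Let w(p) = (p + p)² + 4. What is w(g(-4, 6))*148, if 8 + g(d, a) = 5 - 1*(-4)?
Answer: 1184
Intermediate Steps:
g(d, a) = 1 (g(d, a) = -8 + (5 - 1*(-4)) = -8 + (5 + 4) = -8 + 9 = 1)
w(p) = 4 + 4*p² (w(p) = (2*p)² + 4 = 4*p² + 4 = 4 + 4*p²)
w(g(-4, 6))*148 = (4 + 4*1²)*148 = (4 + 4*1)*148 = (4 + 4)*148 = 8*148 = 1184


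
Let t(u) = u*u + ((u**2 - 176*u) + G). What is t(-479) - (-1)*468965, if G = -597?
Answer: 1011554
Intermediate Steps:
t(u) = -597 - 176*u + 2*u**2 (t(u) = u*u + ((u**2 - 176*u) - 597) = u**2 + (-597 + u**2 - 176*u) = -597 - 176*u + 2*u**2)
t(-479) - (-1)*468965 = (-597 - 176*(-479) + 2*(-479)**2) - (-1)*468965 = (-597 + 84304 + 2*229441) - 1*(-468965) = (-597 + 84304 + 458882) + 468965 = 542589 + 468965 = 1011554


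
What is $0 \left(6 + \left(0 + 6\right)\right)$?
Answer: $0$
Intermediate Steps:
$0 \left(6 + \left(0 + 6\right)\right) = 0 \left(6 + 6\right) = 0 \cdot 12 = 0$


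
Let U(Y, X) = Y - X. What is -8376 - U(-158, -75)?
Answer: -8293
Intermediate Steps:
-8376 - U(-158, -75) = -8376 - (-158 - 1*(-75)) = -8376 - (-158 + 75) = -8376 - 1*(-83) = -8376 + 83 = -8293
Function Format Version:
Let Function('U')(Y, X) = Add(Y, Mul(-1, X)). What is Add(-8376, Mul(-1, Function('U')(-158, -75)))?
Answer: -8293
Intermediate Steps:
Add(-8376, Mul(-1, Function('U')(-158, -75))) = Add(-8376, Mul(-1, Add(-158, Mul(-1, -75)))) = Add(-8376, Mul(-1, Add(-158, 75))) = Add(-8376, Mul(-1, -83)) = Add(-8376, 83) = -8293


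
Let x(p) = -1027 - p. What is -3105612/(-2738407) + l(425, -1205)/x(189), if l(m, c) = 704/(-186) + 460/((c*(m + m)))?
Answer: 18035582098510573/15859536717914400 ≈ 1.1372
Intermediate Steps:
l(m, c) = -352/93 + 230/(c*m) (l(m, c) = 704*(-1/186) + 460/((c*(2*m))) = -352/93 + 460/((2*c*m)) = -352/93 + 460*(1/(2*c*m)) = -352/93 + 230/(c*m))
-3105612/(-2738407) + l(425, -1205)/x(189) = -3105612/(-2738407) + (-352/93 + 230/(-1205*425))/(-1027 - 1*189) = -3105612*(-1/2738407) + (-352/93 + 230*(-1/1205)*(1/425))/(-1027 - 189) = 3105612/2738407 + (-352/93 - 46/102425)/(-1216) = 3105612/2738407 - 36057878/9525525*(-1/1216) = 3105612/2738407 + 18028939/5791519200 = 18035582098510573/15859536717914400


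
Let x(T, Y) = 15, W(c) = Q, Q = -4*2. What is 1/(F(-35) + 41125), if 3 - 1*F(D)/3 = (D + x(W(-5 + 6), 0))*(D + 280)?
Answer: 1/55834 ≈ 1.7910e-5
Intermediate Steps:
Q = -8
W(c) = -8
F(D) = 9 - 3*(15 + D)*(280 + D) (F(D) = 9 - 3*(D + 15)*(D + 280) = 9 - 3*(15 + D)*(280 + D))
1/(F(-35) + 41125) = 1/((-12591 - 885*(-35) - 3*(-35)²) + 41125) = 1/((-12591 + 30975 - 3*1225) + 41125) = 1/((-12591 + 30975 - 3675) + 41125) = 1/(14709 + 41125) = 1/55834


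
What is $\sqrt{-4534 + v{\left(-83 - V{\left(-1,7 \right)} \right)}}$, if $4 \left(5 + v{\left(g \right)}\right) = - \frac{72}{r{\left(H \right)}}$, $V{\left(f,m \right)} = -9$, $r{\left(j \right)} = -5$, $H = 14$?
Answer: $\frac{i \sqrt{113385}}{5} \approx 67.345 i$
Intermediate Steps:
$v{\left(g \right)} = - \frac{7}{5}$ ($v{\left(g \right)} = -5 + \frac{\left(-72\right) \frac{1}{-5}}{4} = -5 + \frac{\left(-72\right) \left(- \frac{1}{5}\right)}{4} = -5 + \frac{1}{4} \cdot \frac{72}{5} = -5 + \frac{18}{5} = - \frac{7}{5}$)
$\sqrt{-4534 + v{\left(-83 - V{\left(-1,7 \right)} \right)}} = \sqrt{-4534 - \frac{7}{5}} = \sqrt{- \frac{22677}{5}} = \frac{i \sqrt{113385}}{5}$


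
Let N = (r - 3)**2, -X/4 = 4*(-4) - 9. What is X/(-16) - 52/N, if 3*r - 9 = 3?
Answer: -233/4 ≈ -58.250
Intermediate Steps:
r = 4 (r = 3 + (1/3)*3 = 3 + 1 = 4)
X = 100 (X = -4*(4*(-4) - 9) = -4*(-16 - 9) = -4*(-25) = 100)
N = 1 (N = (4 - 3)**2 = 1**2 = 1)
X/(-16) - 52/N = 100/(-16) - 52/1 = 100*(-1/16) - 52*1 = -25/4 - 52 = -233/4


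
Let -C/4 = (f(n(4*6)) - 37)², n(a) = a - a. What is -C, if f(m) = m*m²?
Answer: 5476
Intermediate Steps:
n(a) = 0
f(m) = m³
C = -5476 (C = -4*(0³ - 37)² = -4*(0 - 37)² = -4*(-37)² = -4*1369 = -5476)
-C = -1*(-5476) = 5476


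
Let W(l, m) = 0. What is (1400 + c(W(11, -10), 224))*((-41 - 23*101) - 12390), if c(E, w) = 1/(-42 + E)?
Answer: -144586741/7 ≈ -2.0655e+7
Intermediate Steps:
(1400 + c(W(11, -10), 224))*((-41 - 23*101) - 12390) = (1400 + 1/(-42 + 0))*((-41 - 23*101) - 12390) = (1400 + 1/(-42))*((-41 - 2323) - 12390) = (1400 - 1/42)*(-2364 - 12390) = (58799/42)*(-14754) = -144586741/7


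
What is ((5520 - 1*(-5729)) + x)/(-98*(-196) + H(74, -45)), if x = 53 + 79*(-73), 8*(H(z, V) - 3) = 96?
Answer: 5535/19223 ≈ 0.28794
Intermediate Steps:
H(z, V) = 15 (H(z, V) = 3 + (⅛)*96 = 3 + 12 = 15)
x = -5714 (x = 53 - 5767 = -5714)
((5520 - 1*(-5729)) + x)/(-98*(-196) + H(74, -45)) = ((5520 - 1*(-5729)) - 5714)/(-98*(-196) + 15) = ((5520 + 5729) - 5714)/(19208 + 15) = (11249 - 5714)/19223 = 5535*(1/19223) = 5535/19223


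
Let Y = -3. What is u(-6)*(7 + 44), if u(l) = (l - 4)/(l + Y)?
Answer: 170/3 ≈ 56.667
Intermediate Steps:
u(l) = (-4 + l)/(-3 + l) (u(l) = (l - 4)/(l - 3) = (-4 + l)/(-3 + l))
u(-6)*(7 + 44) = ((-4 - 6)/(-3 - 6))*(7 + 44) = (-10/(-9))*51 = -1/9*(-10)*51 = (10/9)*51 = 170/3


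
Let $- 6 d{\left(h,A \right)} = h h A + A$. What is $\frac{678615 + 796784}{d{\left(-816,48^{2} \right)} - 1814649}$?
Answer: $- \frac{1475399}{257503737} \approx -0.0057296$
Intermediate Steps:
$d{\left(h,A \right)} = - \frac{A}{6} - \frac{A h^{2}}{6}$ ($d{\left(h,A \right)} = - \frac{h h A + A}{6} = - \frac{h^{2} A + A}{6} = - \frac{A h^{2} + A}{6} = - \frac{A + A h^{2}}{6} = - \frac{A}{6} - \frac{A h^{2}}{6}$)
$\frac{678615 + 796784}{d{\left(-816,48^{2} \right)} - 1814649} = \frac{678615 + 796784}{- \frac{48^{2} \left(1 + \left(-816\right)^{2}\right)}{6} - 1814649} = \frac{1475399}{\left(- \frac{1}{6}\right) 2304 \left(1 + 665856\right) - 1814649} = \frac{1475399}{\left(- \frac{1}{6}\right) 2304 \cdot 665857 - 1814649} = \frac{1475399}{-255689088 - 1814649} = \frac{1475399}{-257503737} = 1475399 \left(- \frac{1}{257503737}\right) = - \frac{1475399}{257503737}$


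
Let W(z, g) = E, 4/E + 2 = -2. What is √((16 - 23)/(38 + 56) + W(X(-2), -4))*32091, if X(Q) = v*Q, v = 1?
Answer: 32091*I*√9494/94 ≈ 33264.0*I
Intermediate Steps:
E = -1 (E = 4/(-2 - 2) = 4/(-4) = 4*(-¼) = -1)
X(Q) = Q (X(Q) = 1*Q = Q)
W(z, g) = -1
√((16 - 23)/(38 + 56) + W(X(-2), -4))*32091 = √((16 - 23)/(38 + 56) - 1)*32091 = √(-7/94 - 1)*32091 = √(-101/94)*32091 = (I*√9494/94)*32091 = 32091*I*√9494/94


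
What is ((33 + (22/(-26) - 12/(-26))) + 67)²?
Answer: 1677025/169 ≈ 9923.2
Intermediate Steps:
((33 + (22/(-26) - 12/(-26))) + 67)² = ((33 + (22*(-1/26) - 12*(-1/26))) + 67)² = ((33 + (-11/13 + 6/13)) + 67)² = ((33 - 5/13) + 67)² = (424/13 + 67)² = (1295/13)² = 1677025/169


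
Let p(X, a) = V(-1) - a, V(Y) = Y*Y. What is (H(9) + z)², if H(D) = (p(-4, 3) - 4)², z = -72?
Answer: 1296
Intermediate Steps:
V(Y) = Y²
p(X, a) = 1 - a (p(X, a) = (-1)² - a = 1 - a)
H(D) = 36 (H(D) = ((1 - 1*3) - 4)² = ((1 - 3) - 4)² = (-2 - 4)² = (-6)² = 36)
(H(9) + z)² = (36 - 72)² = (-36)² = 1296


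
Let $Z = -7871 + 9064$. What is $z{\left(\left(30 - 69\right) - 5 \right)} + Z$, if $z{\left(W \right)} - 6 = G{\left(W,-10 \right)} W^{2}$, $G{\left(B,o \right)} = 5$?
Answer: $10879$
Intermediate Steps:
$z{\left(W \right)} = 6 + 5 W^{2}$
$Z = 1193$
$z{\left(\left(30 - 69\right) - 5 \right)} + Z = \left(6 + 5 \left(\left(30 - 69\right) - 5\right)^{2}\right) + 1193 = \left(6 + 5 \left(-39 - 5\right)^{2}\right) + 1193 = \left(6 + 5 \left(-44\right)^{2}\right) + 1193 = \left(6 + 5 \cdot 1936\right) + 1193 = \left(6 + 9680\right) + 1193 = 9686 + 1193 = 10879$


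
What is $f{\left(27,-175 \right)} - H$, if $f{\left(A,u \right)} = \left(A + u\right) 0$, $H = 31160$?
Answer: $-31160$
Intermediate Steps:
$f{\left(A,u \right)} = 0$
$f{\left(27,-175 \right)} - H = 0 - 31160 = -31160$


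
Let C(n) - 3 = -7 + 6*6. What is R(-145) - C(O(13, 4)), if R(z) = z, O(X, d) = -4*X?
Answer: -177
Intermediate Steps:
C(n) = 32 (C(n) = 3 + (-7 + 6*6) = 3 + (-7 + 36) = 3 + 29 = 32)
R(-145) - C(O(13, 4)) = -145 - 1*32 = -145 - 32 = -177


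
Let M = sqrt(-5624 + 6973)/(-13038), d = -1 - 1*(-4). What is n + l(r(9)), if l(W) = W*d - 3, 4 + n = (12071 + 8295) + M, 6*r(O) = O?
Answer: 40727/2 - sqrt(1349)/13038 ≈ 20364.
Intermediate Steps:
r(O) = O/6
d = 3 (d = -1 + 4 = 3)
M = -sqrt(1349)/13038 (M = sqrt(1349)*(-1/13038) = -sqrt(1349)/13038 ≈ -0.0028171)
n = 20362 - sqrt(1349)/13038 (n = -4 + ((12071 + 8295) - sqrt(1349)/13038) = -4 + (20366 - sqrt(1349)/13038) = 20362 - sqrt(1349)/13038 ≈ 20362.)
l(W) = -3 + 3*W (l(W) = W*3 - 3 = 3*W - 3 = -3 + 3*W)
n + l(r(9)) = (20362 - sqrt(1349)/13038) + (-3 + 3*((1/6)*9)) = (20362 - sqrt(1349)/13038) + (-3 + 3*(3/2)) = (20362 - sqrt(1349)/13038) + (-3 + 9/2) = (20362 - sqrt(1349)/13038) + 3/2 = 40727/2 - sqrt(1349)/13038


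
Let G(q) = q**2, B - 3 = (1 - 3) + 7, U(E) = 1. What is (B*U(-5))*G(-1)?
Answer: 8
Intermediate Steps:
B = 8 (B = 3 + ((1 - 3) + 7) = 3 + (-2 + 7) = 3 + 5 = 8)
(B*U(-5))*G(-1) = (8*1)*(-1)**2 = 8*1 = 8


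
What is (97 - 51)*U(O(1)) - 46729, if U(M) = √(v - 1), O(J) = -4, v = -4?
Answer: -46729 + 46*I*√5 ≈ -46729.0 + 102.86*I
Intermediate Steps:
U(M) = I*√5 (U(M) = √(-4 - 1) = √(-5) = I*√5)
(97 - 51)*U(O(1)) - 46729 = (97 - 51)*(I*√5) - 46729 = 46*(I*√5) - 46729 = 46*I*√5 - 46729 = -46729 + 46*I*√5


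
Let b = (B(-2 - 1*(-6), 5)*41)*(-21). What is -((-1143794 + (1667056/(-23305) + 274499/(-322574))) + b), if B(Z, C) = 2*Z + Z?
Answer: 8676786840872159/7517587070 ≈ 1.1542e+6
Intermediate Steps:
B(Z, C) = 3*Z
b = -10332 (b = ((3*(-2 - 1*(-6)))*41)*(-21) = ((3*(-2 + 6))*41)*(-21) = ((3*4)*41)*(-21) = (12*41)*(-21) = 492*(-21) = -10332)
-((-1143794 + (1667056/(-23305) + 274499/(-322574))) + b) = -((-1143794 + (1667056/(-23305) + 274499/(-322574))) - 10332) = -((-1143794 + (1667056*(-1/23305) + 274499*(-1/322574))) - 10332) = -((-1143794 + (-1667056/23305 - 274499/322574)) - 10332) = -((-1143794 - 544146121339/7517587070) - 10332) = -(-8599115131264919/7517587070 - 10332) = -1*(-8676786840872159/7517587070) = 8676786840872159/7517587070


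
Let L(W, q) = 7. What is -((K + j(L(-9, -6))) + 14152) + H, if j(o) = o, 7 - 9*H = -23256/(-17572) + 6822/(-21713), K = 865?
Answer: -12897034994017/858466881 ≈ -15023.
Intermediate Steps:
H = 571426127/858466881 (H = 7/9 - (-23256/(-17572) + 6822/(-21713))/9 = 7/9 - (-23256*(-1/17572) + 6822*(-1/21713))/9 = 7/9 - (5814/4393 - 6822/21713)/9 = 7/9 - 1/9*96270336/95385209 = 7/9 - 10696704/95385209 = 571426127/858466881 ≈ 0.66564)
-((K + j(L(-9, -6))) + 14152) + H = -((865 + 7) + 14152) + 571426127/858466881 = -(872 + 14152) + 571426127/858466881 = -1*15024 + 571426127/858466881 = -15024 + 571426127/858466881 = -12897034994017/858466881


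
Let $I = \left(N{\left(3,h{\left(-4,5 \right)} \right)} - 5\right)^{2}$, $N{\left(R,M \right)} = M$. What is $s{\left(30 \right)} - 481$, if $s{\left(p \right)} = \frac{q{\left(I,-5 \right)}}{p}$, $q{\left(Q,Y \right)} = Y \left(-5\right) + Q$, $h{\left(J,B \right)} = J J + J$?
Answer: $- \frac{7178}{15} \approx -478.53$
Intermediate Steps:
$h{\left(J,B \right)} = J + J^{2}$ ($h{\left(J,B \right)} = J^{2} + J = J + J^{2}$)
$I = 49$ ($I = \left(- 4 \left(1 - 4\right) - 5\right)^{2} = \left(\left(-4\right) \left(-3\right) - 5\right)^{2} = \left(12 - 5\right)^{2} = 7^{2} = 49$)
$q{\left(Q,Y \right)} = Q - 5 Y$ ($q{\left(Q,Y \right)} = - 5 Y + Q = Q - 5 Y$)
$s{\left(p \right)} = \frac{74}{p}$ ($s{\left(p \right)} = \frac{49 - -25}{p} = \frac{49 + 25}{p} = \frac{74}{p}$)
$s{\left(30 \right)} - 481 = \frac{74}{30} - 481 = 74 \cdot \frac{1}{30} - 481 = \frac{37}{15} - 481 = - \frac{7178}{15}$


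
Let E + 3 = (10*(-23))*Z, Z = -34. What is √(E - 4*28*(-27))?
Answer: √10841 ≈ 104.12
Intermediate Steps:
E = 7817 (E = -3 + (10*(-23))*(-34) = -3 - 230*(-34) = -3 + 7820 = 7817)
√(E - 4*28*(-27)) = √(7817 - 4*28*(-27)) = √(7817 - 112*(-27)) = √(7817 + 3024) = √10841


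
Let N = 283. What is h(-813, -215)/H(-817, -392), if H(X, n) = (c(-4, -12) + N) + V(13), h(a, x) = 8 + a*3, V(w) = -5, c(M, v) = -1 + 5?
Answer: -2431/282 ≈ -8.6206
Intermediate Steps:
c(M, v) = 4
h(a, x) = 8 + 3*a
H(X, n) = 282 (H(X, n) = (4 + 283) - 5 = 287 - 5 = 282)
h(-813, -215)/H(-817, -392) = (8 + 3*(-813))/282 = (8 - 2439)*(1/282) = -2431*1/282 = -2431/282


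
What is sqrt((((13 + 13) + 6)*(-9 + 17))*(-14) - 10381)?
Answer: 7*I*sqrt(285) ≈ 118.17*I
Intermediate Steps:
sqrt((((13 + 13) + 6)*(-9 + 17))*(-14) - 10381) = sqrt(((26 + 6)*8)*(-14) - 10381) = sqrt((32*8)*(-14) - 10381) = sqrt(256*(-14) - 10381) = sqrt(-3584 - 10381) = sqrt(-13965) = 7*I*sqrt(285)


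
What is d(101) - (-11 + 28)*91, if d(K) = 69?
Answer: -1478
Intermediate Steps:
d(101) - (-11 + 28)*91 = 69 - (-11 + 28)*91 = 69 - 17*91 = 69 - 1*1547 = 69 - 1547 = -1478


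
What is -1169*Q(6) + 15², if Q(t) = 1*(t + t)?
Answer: -13803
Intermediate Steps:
Q(t) = 2*t (Q(t) = 1*(2*t) = 2*t)
-1169*Q(6) + 15² = -2338*6 + 15² = -1169*12 + 225 = -14028 + 225 = -13803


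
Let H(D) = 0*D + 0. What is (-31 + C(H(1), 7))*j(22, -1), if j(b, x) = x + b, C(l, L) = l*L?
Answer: -651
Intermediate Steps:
H(D) = 0 (H(D) = 0 + 0 = 0)
C(l, L) = L*l
j(b, x) = b + x
(-31 + C(H(1), 7))*j(22, -1) = (-31 + 7*0)*(22 - 1) = (-31 + 0)*21 = -31*21 = -651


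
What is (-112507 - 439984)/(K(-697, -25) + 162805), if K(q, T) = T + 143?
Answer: -552491/162923 ≈ -3.3911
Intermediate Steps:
K(q, T) = 143 + T
(-112507 - 439984)/(K(-697, -25) + 162805) = (-112507 - 439984)/((143 - 25) + 162805) = -552491/(118 + 162805) = -552491/162923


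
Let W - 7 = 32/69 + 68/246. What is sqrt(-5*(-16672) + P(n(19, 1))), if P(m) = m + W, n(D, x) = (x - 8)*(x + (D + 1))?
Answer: sqrt(74003959994)/943 ≈ 288.48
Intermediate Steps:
W = 7299/943 (W = 7 + (32/69 + 68/246) = 7 + (32*(1/69) + 68*(1/246)) = 7 + (32/69 + 34/123) = 7 + 698/943 = 7299/943 ≈ 7.7402)
n(D, x) = (-8 + x)*(1 + D + x) (n(D, x) = (-8 + x)*(x + (1 + D)) = (-8 + x)*(1 + D + x))
P(m) = 7299/943 + m (P(m) = m + 7299/943 = 7299/943 + m)
sqrt(-5*(-16672) + P(n(19, 1))) = sqrt(-5*(-16672) + (7299/943 + (-8 + 1**2 - 8*19 - 7*1 + 19*1))) = sqrt(83360 + (7299/943 + (-8 + 1 - 152 - 7 + 19))) = sqrt(83360 + (7299/943 - 147)) = sqrt(83360 - 131322/943) = sqrt(78477158/943) = sqrt(74003959994)/943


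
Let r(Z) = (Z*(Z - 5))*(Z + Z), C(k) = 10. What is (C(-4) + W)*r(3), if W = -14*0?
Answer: -360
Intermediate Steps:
W = 0
r(Z) = 2*Z²*(-5 + Z) (r(Z) = (Z*(-5 + Z))*(2*Z) = 2*Z²*(-5 + Z))
(C(-4) + W)*r(3) = (10 + 0)*(2*3²*(-5 + 3)) = 10*(2*9*(-2)) = 10*(-36) = -360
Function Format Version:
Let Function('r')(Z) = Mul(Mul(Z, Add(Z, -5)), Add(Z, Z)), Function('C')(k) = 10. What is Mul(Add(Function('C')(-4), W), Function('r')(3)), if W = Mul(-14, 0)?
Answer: -360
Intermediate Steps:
W = 0
Function('r')(Z) = Mul(2, Pow(Z, 2), Add(-5, Z)) (Function('r')(Z) = Mul(Mul(Z, Add(-5, Z)), Mul(2, Z)) = Mul(2, Pow(Z, 2), Add(-5, Z)))
Mul(Add(Function('C')(-4), W), Function('r')(3)) = Mul(Add(10, 0), Mul(2, Pow(3, 2), Add(-5, 3))) = Mul(10, Mul(2, 9, -2)) = Mul(10, -36) = -360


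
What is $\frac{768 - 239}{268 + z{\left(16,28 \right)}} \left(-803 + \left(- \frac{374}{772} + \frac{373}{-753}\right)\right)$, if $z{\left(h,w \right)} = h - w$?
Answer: $- \frac{123618393227}{74408448} \approx -1661.3$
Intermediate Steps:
$\frac{768 - 239}{268 + z{\left(16,28 \right)}} \left(-803 + \left(- \frac{374}{772} + \frac{373}{-753}\right)\right) = \frac{768 - 239}{268 + \left(16 - 28\right)} \left(-803 + \left(- \frac{374}{772} + \frac{373}{-753}\right)\right) = \frac{529}{268 + \left(16 - 28\right)} \left(-803 + \left(\left(-374\right) \frac{1}{772} + 373 \left(- \frac{1}{753}\right)\right)\right) = \frac{529}{268 - 12} \left(-803 - \frac{284789}{290658}\right) = \frac{529}{256} \left(-803 - \frac{284789}{290658}\right) = 529 \cdot \frac{1}{256} \left(- \frac{233683163}{290658}\right) = \frac{529}{256} \left(- \frac{233683163}{290658}\right) = - \frac{123618393227}{74408448}$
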